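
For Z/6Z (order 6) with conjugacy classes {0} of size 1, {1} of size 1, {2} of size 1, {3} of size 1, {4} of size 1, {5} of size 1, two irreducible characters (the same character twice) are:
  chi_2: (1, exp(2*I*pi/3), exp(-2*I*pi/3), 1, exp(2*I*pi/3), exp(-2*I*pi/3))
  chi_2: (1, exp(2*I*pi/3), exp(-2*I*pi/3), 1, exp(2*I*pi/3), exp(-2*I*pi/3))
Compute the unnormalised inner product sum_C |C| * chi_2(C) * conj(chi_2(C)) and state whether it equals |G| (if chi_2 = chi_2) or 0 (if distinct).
Sum = 6 = |G| = 6; so <chi_2, chi_2> = 1 (norm-1 confirms irreducibility).

Derivation: Compute term by term over conjugacy classes (|C| * chi_2(C) * conj(chi_2(C))):
  1*(1)*conj(1) + 1*(exp(2*I*pi/3))*conj(exp(2*I*pi/3)) + 1*(exp(-2*I*pi/3))*conj(exp(-2*I*pi/3)) + 1*(1)*conj(1) + 1*(exp(2*I*pi/3))*conj(exp(2*I*pi/3)) + 1*(exp(-2*I*pi/3))*conj(exp(-2*I*pi/3))
  = (1) + (1) + (1) + (1) + (1) + (1)
  = 6.
(Exp terms are combined using exp(i*s)*conj(exp(i*t)) = exp(i*(s-t)), and sums of them are collapsed using the identity that for every m > 1 the m distinct m-th roots of unity sum to 0, e.g. 1 + exp(2*I*pi/3) + exp(-2*I*pi/3) = 0.)
Dividing by |G| = 6 gives 6/6 = 1, matching the row-orthogonality relation <chi_2, chi_2> = [chi_2 = chi_2].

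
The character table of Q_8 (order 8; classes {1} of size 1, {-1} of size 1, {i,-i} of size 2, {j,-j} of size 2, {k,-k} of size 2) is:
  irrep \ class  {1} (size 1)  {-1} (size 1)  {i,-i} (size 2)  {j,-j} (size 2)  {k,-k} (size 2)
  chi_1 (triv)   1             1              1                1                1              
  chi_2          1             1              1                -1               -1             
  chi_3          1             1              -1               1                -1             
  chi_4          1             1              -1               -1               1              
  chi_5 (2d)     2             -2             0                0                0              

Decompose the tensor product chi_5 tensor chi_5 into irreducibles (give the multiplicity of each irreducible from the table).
chi_5 tensor chi_5 = chi_1 + chi_2 + chi_3 + chi_4 (all other irreducibles have multiplicity 0).

Working: The character of a tensor product is the pointwise product (chi_5 * chi_5)(C) = chi_5(C) * chi_5(C):
  {1}: (2)*(2), {-1}: (-2)*(-2), {i,-i}: (0)*(0), {j,-j}: (0)*(0), {k,-k}: (0)*(0)
so (chi_5 * chi_5) takes values
  {1} -> 4, {-1} -> 4, {i,-i} -> 0, {j,-j} -> 0, {k,-k} -> 0.
Now take the inner product of this character with each irreducible chi from the table, <chi_5*chi_5, chi> = (1/8) sum_C |C| (chi_5*chi_5)(C) conj(chi(C)):
  <chi_5*chi_5, chi_1> = (1/8)[1*(4)*conj(1) + 1*(4)*conj(1) + 2*(0)*conj(1) + 2*(0)*conj(1) + 2*(0)*conj(1)]
      = (1/8)[(4) + (4) + (0) + (0) + (0)] = 8/8 = 1
  <chi_5*chi_5, chi_2> = (1/8)[1*(4)*conj(1) + 1*(4)*conj(1) + 2*(0)*conj(1) + 2*(0)*conj(-1) + 2*(0)*conj(-1)]
      = (1/8)[(4) + (4) + (0) + (0) + (0)] = 8/8 = 1
  <chi_5*chi_5, chi_3> = (1/8)[1*(4)*conj(1) + 1*(4)*conj(1) + 2*(0)*conj(-1) + 2*(0)*conj(1) + 2*(0)*conj(-1)]
      = (1/8)[(4) + (4) + (0) + (0) + (0)] = 8/8 = 1
  <chi_5*chi_5, chi_4> = (1/8)[1*(4)*conj(1) + 1*(4)*conj(1) + 2*(0)*conj(-1) + 2*(0)*conj(-1) + 2*(0)*conj(1)]
      = (1/8)[(4) + (4) + (0) + (0) + (0)] = 8/8 = 1
  <chi_5*chi_5, chi_5> = (1/8)[1*(4)*conj(2) + 1*(4)*conj(-2) + 2*(0)*conj(0) + 2*(0)*conj(0) + 2*(0)*conj(0)]
      = (1/8)[(8) + (-8) + (0) + (0) + (0)] = 0/8 = 0
Hence the multiplicities are chi_1: 1, chi_2: 1, chi_3: 1, chi_4: 1. Dimension check: dim(chi_5)*dim(chi_5) = 2*2 = 4 and sum (mult * dim) = 1*1 + 1*1 + 1*1 + 1*1 = 4.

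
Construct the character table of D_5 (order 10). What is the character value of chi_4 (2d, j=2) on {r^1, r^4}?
Conjugacy classes: {e} of size 1, {r^1, r^4} of size 2, {r^2, r^3} of size 2, {s, sr, ..., sr^4} of size 5.
Character table:
  irrep \ class              {e} (size 1)  {r^1, r^4} (size 2)  {r^2, r^3} (size 2)  {s, sr, ..., sr^4} (size 5)
  chi_1 (triv)               1             1                    1                    1                          
  chi_2 (sign: r->1, s->-1)  1             1                    1                    -1                         
  chi_3 (2d, j=1)            2             -1/2 + sqrt(5)/2     -sqrt(5)/2 - 1/2     0                          
  chi_4 (2d, j=2)            2             -sqrt(5)/2 - 1/2     -1/2 + sqrt(5)/2     0                          

Spot check: chi_4 (2d, j=2) on {r^1, r^4} = -sqrt(5)/2 - 1/2.

Reasoning: D_5 has order 2*5 = 10 with 4 conjugacy classes, hence 4 irreducibles. Sum of squared dims 1 + 1 + 4 + 4 = 10 = |G|. Linear characters come from the abelianisation; the 2-dimensional irreps have character r^k -> 2*cos(2*pi*j*k/5), reflections -> 0.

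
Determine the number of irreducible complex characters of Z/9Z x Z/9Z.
81

The number of irreducible complex representations of a finite group equals its number of conjugacy classes. Z/9Z x Z/9Z is abelian of order 81, so every element is its own conjugacy class: 81 classes, so Z/9Z x Z/9Z (order 81) has exactly 81 irreducible complex representations.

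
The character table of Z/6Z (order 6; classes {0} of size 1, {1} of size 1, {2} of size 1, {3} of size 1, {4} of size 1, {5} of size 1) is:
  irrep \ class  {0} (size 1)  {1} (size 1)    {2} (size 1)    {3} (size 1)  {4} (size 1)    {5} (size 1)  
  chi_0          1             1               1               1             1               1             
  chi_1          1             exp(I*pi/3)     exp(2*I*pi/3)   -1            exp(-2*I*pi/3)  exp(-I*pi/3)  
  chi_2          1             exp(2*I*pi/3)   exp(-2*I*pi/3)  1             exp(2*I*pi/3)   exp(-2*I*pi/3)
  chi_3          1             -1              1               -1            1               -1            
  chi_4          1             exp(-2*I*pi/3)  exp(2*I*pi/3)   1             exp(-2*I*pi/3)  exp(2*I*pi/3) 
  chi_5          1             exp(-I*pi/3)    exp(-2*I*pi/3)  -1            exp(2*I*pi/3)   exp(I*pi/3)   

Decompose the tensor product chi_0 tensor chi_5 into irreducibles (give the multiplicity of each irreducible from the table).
chi_0 tensor chi_5 = chi_5 (all other irreducibles have multiplicity 0).

Proof sketch: The character of a tensor product is the pointwise product (chi_0 * chi_5)(C) = chi_0(C) * chi_5(C):
  {0}: (1)*(1), {1}: (1)*(exp(-I*pi/3)), {2}: (1)*(exp(-2*I*pi/3)), {3}: (1)*(-1), {4}: (1)*(exp(2*I*pi/3)), {5}: (1)*(exp(I*pi/3))
so (chi_0 * chi_5) takes values
  {0} -> 1, {1} -> exp(-I*pi/3), {2} -> exp(-2*I*pi/3), {3} -> -1, {4} -> exp(2*I*pi/3), {5} -> exp(I*pi/3).
Now take the inner product of this character with each irreducible chi from the table, <chi_0*chi_5, chi> = (1/6) sum_C |C| (chi_0*chi_5)(C) conj(chi(C)):
  <chi_0*chi_5, chi_0> = (1/6)[1*(1)*conj(1) + 1*(exp(-I*pi/3))*conj(1) + 1*(exp(-2*I*pi/3))*conj(1) + 1*(-1)*conj(1) + 1*(exp(2*I*pi/3))*conj(1) + 1*(exp(I*pi/3))*conj(1)]
      = (1/6)[(1) + (exp(-I*pi/3)) + (exp(-2*I*pi/3)) + (-1) + (exp(2*I*pi/3)) + (exp(I*pi/3))] = 0/6 = 0
  <chi_0*chi_5, chi_1> = (1/6)[1*(1)*conj(1) + 1*(exp(-I*pi/3))*conj(exp(I*pi/3)) + 1*(exp(-2*I*pi/3))*conj(exp(2*I*pi/3)) + 1*(-1)*conj(-1) + 1*(exp(2*I*pi/3))*conj(exp(-2*I*pi/3)) + 1*(exp(I*pi/3))*conj(exp(-I*pi/3))]
      = (1/6)[(1) + (exp(-2*I*pi/3)) + (exp(2*I*pi/3)) + (1) + (exp(-2*I*pi/3)) + (exp(2*I*pi/3))] = 0/6 = 0
  <chi_0*chi_5, chi_2> = (1/6)[1*(1)*conj(1) + 1*(exp(-I*pi/3))*conj(exp(2*I*pi/3)) + 1*(exp(-2*I*pi/3))*conj(exp(-2*I*pi/3)) + 1*(-1)*conj(1) + 1*(exp(2*I*pi/3))*conj(exp(2*I*pi/3)) + 1*(exp(I*pi/3))*conj(exp(-2*I*pi/3))]
      = (1/6)[(1) + (-1) + (1) + (-1) + (1) + (-1)] = 0/6 = 0
  <chi_0*chi_5, chi_3> = (1/6)[1*(1)*conj(1) + 1*(exp(-I*pi/3))*conj(-1) + 1*(exp(-2*I*pi/3))*conj(1) + 1*(-1)*conj(-1) + 1*(exp(2*I*pi/3))*conj(1) + 1*(exp(I*pi/3))*conj(-1)]
      = (1/6)[(1) + (-exp(-I*pi/3)) + (exp(-2*I*pi/3)) + (1) + (exp(2*I*pi/3)) + (-exp(I*pi/3))] = 0/6 = 0
  <chi_0*chi_5, chi_4> = (1/6)[1*(1)*conj(1) + 1*(exp(-I*pi/3))*conj(exp(-2*I*pi/3)) + 1*(exp(-2*I*pi/3))*conj(exp(2*I*pi/3)) + 1*(-1)*conj(1) + 1*(exp(2*I*pi/3))*conj(exp(-2*I*pi/3)) + 1*(exp(I*pi/3))*conj(exp(2*I*pi/3))]
      = (1/6)[(1) + (exp(I*pi/3)) + (exp(2*I*pi/3)) + (-1) + (exp(-2*I*pi/3)) + (exp(-I*pi/3))] = 0/6 = 0
  <chi_0*chi_5, chi_5> = (1/6)[1*(1)*conj(1) + 1*(exp(-I*pi/3))*conj(exp(-I*pi/3)) + 1*(exp(-2*I*pi/3))*conj(exp(-2*I*pi/3)) + 1*(-1)*conj(-1) + 1*(exp(2*I*pi/3))*conj(exp(2*I*pi/3)) + 1*(exp(I*pi/3))*conj(exp(I*pi/3))]
      = (1/6)[(1) + (1) + (1) + (1) + (1) + (1)] = 6/6 = 1
(Exp terms are combined using exp(i*s)*conj(exp(i*t)) = exp(i*(s-t)), and sums of them are collapsed using the identity that for every m > 1 the m distinct m-th roots of unity sum to 0, e.g. 1 + exp(2*I*pi/3) + exp(-2*I*pi/3) = 0.)
Hence the multiplicities are chi_5: 1. Dimension check: dim(chi_0)*dim(chi_5) = 1*1 = 1 and sum (mult * dim) = 1*1 = 1.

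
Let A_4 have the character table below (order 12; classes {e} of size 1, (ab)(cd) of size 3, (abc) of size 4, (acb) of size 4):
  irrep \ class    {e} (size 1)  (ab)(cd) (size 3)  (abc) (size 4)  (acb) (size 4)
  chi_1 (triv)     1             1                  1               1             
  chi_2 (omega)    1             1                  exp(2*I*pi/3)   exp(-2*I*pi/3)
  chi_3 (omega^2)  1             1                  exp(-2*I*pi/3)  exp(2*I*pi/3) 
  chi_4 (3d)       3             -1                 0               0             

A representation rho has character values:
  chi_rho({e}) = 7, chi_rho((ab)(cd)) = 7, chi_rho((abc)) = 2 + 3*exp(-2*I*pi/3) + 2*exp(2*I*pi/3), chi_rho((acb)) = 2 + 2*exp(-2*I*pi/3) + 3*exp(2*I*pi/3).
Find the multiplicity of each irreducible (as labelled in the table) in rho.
Multiplicities: chi_1: 2, chi_2: 2, chi_3: 3, chi_4: 0.

Derivation: Use <chi_rho, chi> = (1/|G|) sum_C |C| * chi_rho(C) * conj(chi(C)) with |G| = 12 for each irreducible chi in the table:
  <chi_rho, chi_1> = (1/12)[1*(7)*conj(1) + 3*(7)*conj(1) + 4*(2 + 3*exp(-2*I*pi/3) + 2*exp(2*I*pi/3))*conj(1) + 4*(2 + 2*exp(-2*I*pi/3) + 3*exp(2*I*pi/3))*conj(1)]
      = (1/12)[(7) + (21) + (8 + 12*exp(-2*I*pi/3) + 8*exp(2*I*pi/3)) + (8 + 8*exp(-2*I*pi/3) + 12*exp(2*I*pi/3))] = 24/12 = 2
  <chi_rho, chi_2> = (1/12)[1*(7)*conj(1) + 3*(7)*conj(1) + 4*(2 + 3*exp(-2*I*pi/3) + 2*exp(2*I*pi/3))*conj(exp(2*I*pi/3)) + 4*(2 + 2*exp(-2*I*pi/3) + 3*exp(2*I*pi/3))*conj(exp(-2*I*pi/3))]
      = (1/12)[(7) + (21) + (8 + 8*exp(-2*I*pi/3) + 12*exp(2*I*pi/3)) + (8 + 12*exp(-2*I*pi/3) + 8*exp(2*I*pi/3))] = 24/12 = 2
  <chi_rho, chi_3> = (1/12)[1*(7)*conj(1) + 3*(7)*conj(1) + 4*(2 + 3*exp(-2*I*pi/3) + 2*exp(2*I*pi/3))*conj(exp(-2*I*pi/3)) + 4*(2 + 2*exp(-2*I*pi/3) + 3*exp(2*I*pi/3))*conj(exp(2*I*pi/3))]
      = (1/12)[(7) + (21) + (4) + (4)] = 36/12 = 3
  <chi_rho, chi_4> = (1/12)[1*(7)*conj(3) + 3*(7)*conj(-1) + 4*(2 + 3*exp(-2*I*pi/3) + 2*exp(2*I*pi/3))*conj(0) + 4*(2 + 2*exp(-2*I*pi/3) + 3*exp(2*I*pi/3))*conj(0)]
      = (1/12)[(21) + (-21) + (0) + (0)] = 0/12 = 0
(Exp terms are combined using exp(i*s)*conj(exp(i*t)) = exp(i*(s-t)), and sums of them are collapsed using the identity that for every m > 1 the m distinct m-th roots of unity sum to 0, e.g. 1 + exp(2*I*pi/3) + exp(-2*I*pi/3) = 0.)
Dimension check: dim(rho) = sum (mult * dim) = 2*1 + 2*1 + 3*1 + 0*3 = 7 = chi_rho(e) = 7.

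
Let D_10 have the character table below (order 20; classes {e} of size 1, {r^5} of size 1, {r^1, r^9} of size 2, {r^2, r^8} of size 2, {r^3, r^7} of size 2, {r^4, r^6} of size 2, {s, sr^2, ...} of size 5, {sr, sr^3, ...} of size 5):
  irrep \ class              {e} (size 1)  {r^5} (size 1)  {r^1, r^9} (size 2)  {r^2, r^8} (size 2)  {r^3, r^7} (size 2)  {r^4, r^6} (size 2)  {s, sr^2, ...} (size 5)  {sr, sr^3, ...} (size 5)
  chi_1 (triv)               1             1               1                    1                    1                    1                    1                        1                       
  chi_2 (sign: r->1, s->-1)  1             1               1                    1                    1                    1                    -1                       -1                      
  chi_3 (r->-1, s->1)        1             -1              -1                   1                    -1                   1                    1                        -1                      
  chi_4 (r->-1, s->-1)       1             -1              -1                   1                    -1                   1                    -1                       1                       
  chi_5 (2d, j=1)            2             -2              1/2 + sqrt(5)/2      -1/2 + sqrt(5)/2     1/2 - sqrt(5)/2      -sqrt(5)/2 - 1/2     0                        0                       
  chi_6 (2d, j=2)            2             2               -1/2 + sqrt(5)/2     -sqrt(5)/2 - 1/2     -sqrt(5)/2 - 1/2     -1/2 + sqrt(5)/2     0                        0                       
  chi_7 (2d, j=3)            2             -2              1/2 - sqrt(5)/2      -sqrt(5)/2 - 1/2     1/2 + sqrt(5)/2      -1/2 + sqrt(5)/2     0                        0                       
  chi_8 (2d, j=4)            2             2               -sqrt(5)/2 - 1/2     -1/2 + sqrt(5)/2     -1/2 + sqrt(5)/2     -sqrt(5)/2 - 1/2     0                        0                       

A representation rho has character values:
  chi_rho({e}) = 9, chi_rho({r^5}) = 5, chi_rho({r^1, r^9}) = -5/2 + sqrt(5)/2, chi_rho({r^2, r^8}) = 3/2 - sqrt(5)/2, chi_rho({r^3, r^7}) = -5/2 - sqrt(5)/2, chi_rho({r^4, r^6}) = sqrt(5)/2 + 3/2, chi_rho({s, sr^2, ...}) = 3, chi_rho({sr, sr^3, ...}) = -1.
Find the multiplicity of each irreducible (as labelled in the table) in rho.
Multiplicities: chi_1: 1, chi_2: 0, chi_3: 2, chi_4: 0, chi_5: 0, chi_6: 2, chi_7: 0, chi_8: 1.

Solution. Use <chi_rho, chi> = (1/|G|) sum_C |C| * chi_rho(C) * conj(chi(C)) with |G| = 20 for each irreducible chi in the table:
  <chi_rho, chi_1> = (1/20)[1*(9)*conj(1) + 1*(5)*conj(1) + 2*(-5/2 + sqrt(5)/2)*conj(1) + 2*(3/2 - sqrt(5)/2)*conj(1) + 2*(-5/2 - sqrt(5)/2)*conj(1) + 2*(sqrt(5)/2 + 3/2)*conj(1) + 5*(3)*conj(1) + 5*(-1)*conj(1)]
      = (1/20)[(9) + (5) + (-5 + sqrt(5)) + (3 - sqrt(5)) + (-5 - sqrt(5)) + (sqrt(5) + 3) + (15) + (-5)] = 20/20 = 1
  <chi_rho, chi_2> = (1/20)[1*(9)*conj(1) + 1*(5)*conj(1) + 2*(-5/2 + sqrt(5)/2)*conj(1) + 2*(3/2 - sqrt(5)/2)*conj(1) + 2*(-5/2 - sqrt(5)/2)*conj(1) + 2*(sqrt(5)/2 + 3/2)*conj(1) + 5*(3)*conj(-1) + 5*(-1)*conj(-1)]
      = (1/20)[(9) + (5) + (-5 + sqrt(5)) + (3 - sqrt(5)) + (-5 - sqrt(5)) + (sqrt(5) + 3) + (-15) + (5)] = 0/20 = 0
  <chi_rho, chi_3> = (1/20)[1*(9)*conj(1) + 1*(5)*conj(-1) + 2*(-5/2 + sqrt(5)/2)*conj(-1) + 2*(3/2 - sqrt(5)/2)*conj(1) + 2*(-5/2 - sqrt(5)/2)*conj(-1) + 2*(sqrt(5)/2 + 3/2)*conj(1) + 5*(3)*conj(1) + 5*(-1)*conj(-1)]
      = (1/20)[(9) + (-5) + (5 - sqrt(5)) + (3 - sqrt(5)) + (sqrt(5) + 5) + (sqrt(5) + 3) + (15) + (5)] = 40/20 = 2
  <chi_rho, chi_4> = (1/20)[1*(9)*conj(1) + 1*(5)*conj(-1) + 2*(-5/2 + sqrt(5)/2)*conj(-1) + 2*(3/2 - sqrt(5)/2)*conj(1) + 2*(-5/2 - sqrt(5)/2)*conj(-1) + 2*(sqrt(5)/2 + 3/2)*conj(1) + 5*(3)*conj(-1) + 5*(-1)*conj(1)]
      = (1/20)[(9) + (-5) + (5 - sqrt(5)) + (3 - sqrt(5)) + (sqrt(5) + 5) + (sqrt(5) + 3) + (-15) + (-5)] = 0/20 = 0
  <chi_rho, chi_5> = (1/20)[1*(9)*conj(2) + 1*(5)*conj(-2) + 2*(-5/2 + sqrt(5)/2)*conj(1/2 + sqrt(5)/2) + 2*(3/2 - sqrt(5)/2)*conj(-1/2 + sqrt(5)/2) + 2*(-5/2 - sqrt(5)/2)*conj(1/2 - sqrt(5)/2) + 2*(sqrt(5)/2 + 3/2)*conj(-sqrt(5)/2 - 1/2) + 5*(3)*conj(0) + 5*(-1)*conj(0)]
      = (1/20)[(18) + (-10) + (-2*sqrt(5)) + (-4 + 2*sqrt(5)) + (2*sqrt(5)) + (-2*sqrt(5) - 4) + (0) + (0)] = 0/20 = 0
  <chi_rho, chi_6> = (1/20)[1*(9)*conj(2) + 1*(5)*conj(2) + 2*(-5/2 + sqrt(5)/2)*conj(-1/2 + sqrt(5)/2) + 2*(3/2 - sqrt(5)/2)*conj(-sqrt(5)/2 - 1/2) + 2*(-5/2 - sqrt(5)/2)*conj(-sqrt(5)/2 - 1/2) + 2*(sqrt(5)/2 + 3/2)*conj(-1/2 + sqrt(5)/2) + 5*(3)*conj(0) + 5*(-1)*conj(0)]
      = (1/20)[(18) + (10) + (5 - 3*sqrt(5)) + (1 - sqrt(5)) + (5 + 3*sqrt(5)) + (1 + sqrt(5)) + (0) + (0)] = 40/20 = 2
  <chi_rho, chi_7> = (1/20)[1*(9)*conj(2) + 1*(5)*conj(-2) + 2*(-5/2 + sqrt(5)/2)*conj(1/2 - sqrt(5)/2) + 2*(3/2 - sqrt(5)/2)*conj(-sqrt(5)/2 - 1/2) + 2*(-5/2 - sqrt(5)/2)*conj(1/2 + sqrt(5)/2) + 2*(sqrt(5)/2 + 3/2)*conj(-1/2 + sqrt(5)/2) + 5*(3)*conj(0) + 5*(-1)*conj(0)]
      = (1/20)[(18) + (-10) + (-5 + 3*sqrt(5)) + (1 - sqrt(5)) + (-3*sqrt(5) - 5) + (1 + sqrt(5)) + (0) + (0)] = 0/20 = 0
  <chi_rho, chi_8> = (1/20)[1*(9)*conj(2) + 1*(5)*conj(2) + 2*(-5/2 + sqrt(5)/2)*conj(-sqrt(5)/2 - 1/2) + 2*(3/2 - sqrt(5)/2)*conj(-1/2 + sqrt(5)/2) + 2*(-5/2 - sqrt(5)/2)*conj(-1/2 + sqrt(5)/2) + 2*(sqrt(5)/2 + 3/2)*conj(-sqrt(5)/2 - 1/2) + 5*(3)*conj(0) + 5*(-1)*conj(0)]
      = (1/20)[(18) + (10) + (2*sqrt(5)) + (-4 + 2*sqrt(5)) + (-2*sqrt(5)) + (-2*sqrt(5) - 4) + (0) + (0)] = 20/20 = 1
Dimension check: dim(rho) = sum (mult * dim) = 1*1 + 0*1 + 2*1 + 0*1 + 0*2 + 2*2 + 0*2 + 1*2 = 9 = chi_rho(e) = 9.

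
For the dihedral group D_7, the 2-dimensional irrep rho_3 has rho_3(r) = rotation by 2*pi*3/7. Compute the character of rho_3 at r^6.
chi_{rho_3}(r^6) = 2*cos(2*pi*3*6/7) = -2*cos(pi/7)

Solution. rho_3(r^6) is rotation by angle 2*pi*3*6/7, whose trace is 2*cos(2*pi*3*6/7) = -2*cos(pi/7).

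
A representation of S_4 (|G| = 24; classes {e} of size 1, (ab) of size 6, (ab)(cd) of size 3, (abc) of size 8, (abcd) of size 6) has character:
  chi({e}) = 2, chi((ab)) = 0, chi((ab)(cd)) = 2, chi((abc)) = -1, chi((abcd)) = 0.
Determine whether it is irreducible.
Irreducible: <chi, chi> = 1.

Why: <chi, chi> = (1/|G|) sum_C |C| * |chi(C)|^2 = (1/24)[1*|2|^2 + 6*|0|^2 + 3*|2|^2 + 8*|-1|^2 + 6*|0|^2]
  = (1/24)[(4) + (0) + (12) + (8) + (0)] = 24/24 = 1.
A character is irreducible iff <chi, chi> = 1, so this representation is irreducible.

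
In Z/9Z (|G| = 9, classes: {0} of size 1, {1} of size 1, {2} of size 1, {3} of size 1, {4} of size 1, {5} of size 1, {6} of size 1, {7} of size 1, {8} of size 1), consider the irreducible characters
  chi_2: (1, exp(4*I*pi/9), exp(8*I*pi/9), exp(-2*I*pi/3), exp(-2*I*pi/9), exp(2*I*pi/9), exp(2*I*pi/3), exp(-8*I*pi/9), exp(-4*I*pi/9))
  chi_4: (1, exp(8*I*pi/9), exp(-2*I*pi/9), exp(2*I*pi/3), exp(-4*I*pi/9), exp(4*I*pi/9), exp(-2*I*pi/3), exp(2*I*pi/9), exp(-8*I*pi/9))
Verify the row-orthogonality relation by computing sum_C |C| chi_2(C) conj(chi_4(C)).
Sum = 0; so <chi_2, chi_4> = 0 (distinct irreducibles are orthogonal).

Justification: Compute term by term over conjugacy classes (|C| * chi_2(C) * conj(chi_4(C))):
  1*(1)*conj(1) + 1*(exp(4*I*pi/9))*conj(exp(8*I*pi/9)) + 1*(exp(8*I*pi/9))*conj(exp(-2*I*pi/9)) + 1*(exp(-2*I*pi/3))*conj(exp(2*I*pi/3)) + 1*(exp(-2*I*pi/9))*conj(exp(-4*I*pi/9)) + 1*(exp(2*I*pi/9))*conj(exp(4*I*pi/9)) + 1*(exp(2*I*pi/3))*conj(exp(-2*I*pi/3)) + 1*(exp(-8*I*pi/9))*conj(exp(2*I*pi/9)) + 1*(exp(-4*I*pi/9))*conj(exp(-8*I*pi/9))
  = (1) + (exp(-4*I*pi/9)) + (exp(-8*I*pi/9)) + (exp(2*I*pi/3)) + (exp(2*I*pi/9)) + (exp(-2*I*pi/9)) + (exp(-2*I*pi/3)) + (exp(8*I*pi/9)) + (exp(4*I*pi/9))
  = 0.
(Exp terms are combined using exp(i*s)*conj(exp(i*t)) = exp(i*(s-t)), and sums of them are collapsed using the identity that for every m > 1 the m distinct m-th roots of unity sum to 0, e.g. 1 + exp(2*I*pi/3) + exp(-2*I*pi/3) = 0.)
Dividing by |G| = 9 gives 0/9 = 0, matching the row-orthogonality relation <chi_2, chi_4> = [chi_2 = chi_4].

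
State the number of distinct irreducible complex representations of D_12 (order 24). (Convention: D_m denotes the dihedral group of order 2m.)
9

The number of irreducible complex representations of a finite group equals its number of conjugacy classes. D_12 has 9 conjugacy classes (n/2 + 3 for n even), so D_12 (order 24) has exactly 9 irreducible complex representations.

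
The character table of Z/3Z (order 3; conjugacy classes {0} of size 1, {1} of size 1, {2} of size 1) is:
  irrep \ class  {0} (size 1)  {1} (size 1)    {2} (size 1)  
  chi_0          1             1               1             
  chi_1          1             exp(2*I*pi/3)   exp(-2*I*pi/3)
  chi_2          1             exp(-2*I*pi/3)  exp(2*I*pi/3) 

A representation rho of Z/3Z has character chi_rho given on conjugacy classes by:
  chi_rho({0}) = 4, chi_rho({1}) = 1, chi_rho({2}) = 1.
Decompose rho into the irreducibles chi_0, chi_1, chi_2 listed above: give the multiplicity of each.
Multiplicities: chi_0: 2, chi_1: 1, chi_2: 1.

Use <chi_rho, chi> = (1/|G|) sum_C |C| * chi_rho(C) * conj(chi(C)) with |G| = 3 for each irreducible chi in the table:
  <chi_rho, chi_0> = (1/3)[1*(4)*conj(1) + 1*(1)*conj(1) + 1*(1)*conj(1)]
      = (1/3)[(4) + (1) + (1)] = 6/3 = 2
  <chi_rho, chi_1> = (1/3)[1*(4)*conj(1) + 1*(1)*conj(exp(2*I*pi/3)) + 1*(1)*conj(exp(-2*I*pi/3))]
      = (1/3)[(4) + (1 + 2*exp(-2*I*pi/3) + exp(2*I*pi/3)) + (1 + exp(-2*I*pi/3) + 2*exp(2*I*pi/3))] = 3/3 = 1
  <chi_rho, chi_2> = (1/3)[1*(4)*conj(1) + 1*(1)*conj(exp(-2*I*pi/3)) + 1*(1)*conj(exp(2*I*pi/3))]
      = (1/3)[(4) + (1 + exp(-2*I*pi/3) + 2*exp(2*I*pi/3)) + (1 + 2*exp(-2*I*pi/3) + exp(2*I*pi/3))] = 3/3 = 1
(Exp terms are combined using exp(i*s)*conj(exp(i*t)) = exp(i*(s-t)), and sums of them are collapsed using the identity that for every m > 1 the m distinct m-th roots of unity sum to 0, e.g. 1 + exp(2*I*pi/3) + exp(-2*I*pi/3) = 0.)
Dimension check: dim(rho) = sum (mult * dim) = 2*1 + 1*1 + 1*1 = 4 = chi_rho(e) = 4.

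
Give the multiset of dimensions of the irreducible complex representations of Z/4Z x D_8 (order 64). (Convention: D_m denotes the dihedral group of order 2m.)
Dimensions: 1, 1, 1, 1, 1, 1, 1, 1, 1, 1, 1, 1, 1, 1, 1, 1, 2, 2, 2, 2, 2, 2, 2, 2, 2, 2, 2, 2

Reasoning: There are 28 irreducibles (= number of conjugacy classes). Their dimensions d_i satisfy sum d_i^2 = |G| = 64: 1 + 1 + 1 + 1 + 1 + 1 + 1 + 1 + 1 + 1 + 1 + 1 + 1 + 1 + 1 + 1 + 4 + 4 + 4 + 4 + 4 + 4 + 4 + 4 + 4 + 4 + 4 + 4 = 64. (For the product with Z/4Z: each of the 4 1-dim characters of Z/4Z tensors with each irrep of D_8, giving 4 copies of each D_8-dimension.)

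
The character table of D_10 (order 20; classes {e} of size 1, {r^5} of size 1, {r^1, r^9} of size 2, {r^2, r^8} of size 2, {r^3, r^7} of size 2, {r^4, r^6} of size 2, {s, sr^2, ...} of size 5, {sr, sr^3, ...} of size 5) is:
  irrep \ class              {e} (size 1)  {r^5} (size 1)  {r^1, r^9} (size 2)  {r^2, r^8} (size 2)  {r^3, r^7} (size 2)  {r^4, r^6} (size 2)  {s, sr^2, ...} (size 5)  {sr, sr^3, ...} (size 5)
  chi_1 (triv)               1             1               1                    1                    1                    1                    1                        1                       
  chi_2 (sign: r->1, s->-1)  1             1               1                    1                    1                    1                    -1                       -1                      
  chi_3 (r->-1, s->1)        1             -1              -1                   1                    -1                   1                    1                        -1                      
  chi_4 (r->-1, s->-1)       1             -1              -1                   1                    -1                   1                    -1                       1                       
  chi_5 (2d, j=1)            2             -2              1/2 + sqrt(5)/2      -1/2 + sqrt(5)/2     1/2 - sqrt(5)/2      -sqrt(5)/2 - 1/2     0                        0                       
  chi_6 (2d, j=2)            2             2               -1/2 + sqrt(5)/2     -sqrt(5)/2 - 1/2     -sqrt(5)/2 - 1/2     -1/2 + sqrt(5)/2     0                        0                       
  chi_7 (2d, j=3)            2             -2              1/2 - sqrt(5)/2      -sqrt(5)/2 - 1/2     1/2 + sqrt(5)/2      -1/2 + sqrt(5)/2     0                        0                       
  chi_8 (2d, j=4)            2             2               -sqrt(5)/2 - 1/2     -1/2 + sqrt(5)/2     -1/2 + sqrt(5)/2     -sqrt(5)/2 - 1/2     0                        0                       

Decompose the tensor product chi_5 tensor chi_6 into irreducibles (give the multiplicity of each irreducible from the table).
chi_5 tensor chi_6 = chi_5 + chi_7 (all other irreducibles have multiplicity 0).

Explanation: The character of a tensor product is the pointwise product (chi_5 * chi_6)(C) = chi_5(C) * chi_6(C):
  {e}: (2)*(2), {r^5}: (-2)*(2), {r^1, r^9}: (1/2 + sqrt(5)/2)*(-1/2 + sqrt(5)/2), {r^2, r^8}: (-1/2 + sqrt(5)/2)*(-sqrt(5)/2 - 1/2), {r^3, r^7}: (1/2 - sqrt(5)/2)*(-sqrt(5)/2 - 1/2), {r^4, r^6}: (-sqrt(5)/2 - 1/2)*(-1/2 + sqrt(5)/2), {s, sr^2, ...}: (0)*(0), {sr, sr^3, ...}: (0)*(0)
so (chi_5 * chi_6) takes values
  {e} -> 4, {r^5} -> -4, {r^1, r^9} -> 1, {r^2, r^8} -> -1, {r^3, r^7} -> 1, {r^4, r^6} -> -1, {s, sr^2, ...} -> 0, {sr, sr^3, ...} -> 0.
Now take the inner product of this character with each irreducible chi from the table, <chi_5*chi_6, chi> = (1/20) sum_C |C| (chi_5*chi_6)(C) conj(chi(C)):
  <chi_5*chi_6, chi_1> = (1/20)[1*(4)*conj(1) + 1*(-4)*conj(1) + 2*(1)*conj(1) + 2*(-1)*conj(1) + 2*(1)*conj(1) + 2*(-1)*conj(1) + 5*(0)*conj(1) + 5*(0)*conj(1)]
      = (1/20)[(4) + (-4) + (2) + (-2) + (2) + (-2) + (0) + (0)] = 0/20 = 0
  <chi_5*chi_6, chi_2> = (1/20)[1*(4)*conj(1) + 1*(-4)*conj(1) + 2*(1)*conj(1) + 2*(-1)*conj(1) + 2*(1)*conj(1) + 2*(-1)*conj(1) + 5*(0)*conj(-1) + 5*(0)*conj(-1)]
      = (1/20)[(4) + (-4) + (2) + (-2) + (2) + (-2) + (0) + (0)] = 0/20 = 0
  <chi_5*chi_6, chi_3> = (1/20)[1*(4)*conj(1) + 1*(-4)*conj(-1) + 2*(1)*conj(-1) + 2*(-1)*conj(1) + 2*(1)*conj(-1) + 2*(-1)*conj(1) + 5*(0)*conj(1) + 5*(0)*conj(-1)]
      = (1/20)[(4) + (4) + (-2) + (-2) + (-2) + (-2) + (0) + (0)] = 0/20 = 0
  <chi_5*chi_6, chi_4> = (1/20)[1*(4)*conj(1) + 1*(-4)*conj(-1) + 2*(1)*conj(-1) + 2*(-1)*conj(1) + 2*(1)*conj(-1) + 2*(-1)*conj(1) + 5*(0)*conj(-1) + 5*(0)*conj(1)]
      = (1/20)[(4) + (4) + (-2) + (-2) + (-2) + (-2) + (0) + (0)] = 0/20 = 0
  <chi_5*chi_6, chi_5> = (1/20)[1*(4)*conj(2) + 1*(-4)*conj(-2) + 2*(1)*conj(1/2 + sqrt(5)/2) + 2*(-1)*conj(-1/2 + sqrt(5)/2) + 2*(1)*conj(1/2 - sqrt(5)/2) + 2*(-1)*conj(-sqrt(5)/2 - 1/2) + 5*(0)*conj(0) + 5*(0)*conj(0)]
      = (1/20)[(8) + (8) + (1 + sqrt(5)) + (1 - sqrt(5)) + (1 - sqrt(5)) + (1 + sqrt(5)) + (0) + (0)] = 20/20 = 1
  <chi_5*chi_6, chi_6> = (1/20)[1*(4)*conj(2) + 1*(-4)*conj(2) + 2*(1)*conj(-1/2 + sqrt(5)/2) + 2*(-1)*conj(-sqrt(5)/2 - 1/2) + 2*(1)*conj(-sqrt(5)/2 - 1/2) + 2*(-1)*conj(-1/2 + sqrt(5)/2) + 5*(0)*conj(0) + 5*(0)*conj(0)]
      = (1/20)[(8) + (-8) + (-1 + sqrt(5)) + (1 + sqrt(5)) + (-sqrt(5) - 1) + (1 - sqrt(5)) + (0) + (0)] = 0/20 = 0
  <chi_5*chi_6, chi_7> = (1/20)[1*(4)*conj(2) + 1*(-4)*conj(-2) + 2*(1)*conj(1/2 - sqrt(5)/2) + 2*(-1)*conj(-sqrt(5)/2 - 1/2) + 2*(1)*conj(1/2 + sqrt(5)/2) + 2*(-1)*conj(-1/2 + sqrt(5)/2) + 5*(0)*conj(0) + 5*(0)*conj(0)]
      = (1/20)[(8) + (8) + (1 - sqrt(5)) + (1 + sqrt(5)) + (1 + sqrt(5)) + (1 - sqrt(5)) + (0) + (0)] = 20/20 = 1
  <chi_5*chi_6, chi_8> = (1/20)[1*(4)*conj(2) + 1*(-4)*conj(2) + 2*(1)*conj(-sqrt(5)/2 - 1/2) + 2*(-1)*conj(-1/2 + sqrt(5)/2) + 2*(1)*conj(-1/2 + sqrt(5)/2) + 2*(-1)*conj(-sqrt(5)/2 - 1/2) + 5*(0)*conj(0) + 5*(0)*conj(0)]
      = (1/20)[(8) + (-8) + (-sqrt(5) - 1) + (1 - sqrt(5)) + (-1 + sqrt(5)) + (1 + sqrt(5)) + (0) + (0)] = 0/20 = 0
Hence the multiplicities are chi_5: 1, chi_7: 1. Dimension check: dim(chi_5)*dim(chi_6) = 2*2 = 4 and sum (mult * dim) = 1*2 + 1*2 = 4.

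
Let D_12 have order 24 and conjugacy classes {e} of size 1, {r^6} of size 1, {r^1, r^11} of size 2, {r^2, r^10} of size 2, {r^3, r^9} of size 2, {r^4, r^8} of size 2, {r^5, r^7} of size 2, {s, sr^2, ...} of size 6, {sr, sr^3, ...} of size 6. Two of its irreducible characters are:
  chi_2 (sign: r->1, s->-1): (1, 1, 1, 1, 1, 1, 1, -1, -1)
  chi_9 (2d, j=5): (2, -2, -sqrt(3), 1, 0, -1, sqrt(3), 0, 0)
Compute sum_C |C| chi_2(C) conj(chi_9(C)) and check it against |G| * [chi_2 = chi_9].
Sum = 0; so <chi_2, chi_9> = 0 (distinct irreducibles are orthogonal).

Solution. Compute term by term over conjugacy classes (|C| * chi_2(C) * conj(chi_9(C))):
  1*(1)*conj(2) + 1*(1)*conj(-2) + 2*(1)*conj(-sqrt(3)) + 2*(1)*conj(1) + 2*(1)*conj(0) + 2*(1)*conj(-1) + 2*(1)*conj(sqrt(3)) + 6*(-1)*conj(0) + 6*(-1)*conj(0)
  = (2) + (-2) + (-2*sqrt(3)) + (2) + (0) + (-2) + (2*sqrt(3)) + (0) + (0)
  = 0.
Dividing by |G| = 24 gives 0/24 = 0, matching the row-orthogonality relation <chi_2, chi_9> = [chi_2 = chi_9].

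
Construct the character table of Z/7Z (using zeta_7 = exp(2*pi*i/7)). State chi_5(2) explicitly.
Character table of Z/7Z (irreps indexed chi_0,...,chi_6 with chi_k(m) = zeta_7^(k*m), zeta_7 = exp(2*pi*i/7)):
  irrep \ class  {0} (size 1)  {1} (size 1)    {2} (size 1)    {3} (size 1)    {4} (size 1)    {5} (size 1)    {6} (size 1)  
  chi_0          1             1               1               1               1               1               1             
  chi_1          1             exp(2*I*pi/7)   exp(4*I*pi/7)   exp(6*I*pi/7)   exp(-6*I*pi/7)  exp(-4*I*pi/7)  exp(-2*I*pi/7)
  chi_2          1             exp(4*I*pi/7)   exp(-6*I*pi/7)  exp(-2*I*pi/7)  exp(2*I*pi/7)   exp(6*I*pi/7)   exp(-4*I*pi/7)
  chi_3          1             exp(6*I*pi/7)   exp(-2*I*pi/7)  exp(4*I*pi/7)   exp(-4*I*pi/7)  exp(2*I*pi/7)   exp(-6*I*pi/7)
  chi_4          1             exp(-6*I*pi/7)  exp(2*I*pi/7)   exp(-4*I*pi/7)  exp(4*I*pi/7)   exp(-2*I*pi/7)  exp(6*I*pi/7) 
  chi_5          1             exp(-4*I*pi/7)  exp(6*I*pi/7)   exp(2*I*pi/7)   exp(-2*I*pi/7)  exp(-6*I*pi/7)  exp(4*I*pi/7) 
  chi_6          1             exp(-2*I*pi/7)  exp(-4*I*pi/7)  exp(-6*I*pi/7)  exp(6*I*pi/7)   exp(4*I*pi/7)   exp(2*I*pi/7) 

Spot check: chi_5(2) = zeta_7^(5*2) = zeta_7^10 = exp(6*I*pi/7).

Working: Z/7Z is abelian, so all 7 irreducible complex representations are 1-dimensional. They are given by chi_k(m) = zeta_7^(k*m) for k = 0,...,6. Row orthogonality: sum_m chi_k(m) conj(chi_l(m)) = 7 * [k = l].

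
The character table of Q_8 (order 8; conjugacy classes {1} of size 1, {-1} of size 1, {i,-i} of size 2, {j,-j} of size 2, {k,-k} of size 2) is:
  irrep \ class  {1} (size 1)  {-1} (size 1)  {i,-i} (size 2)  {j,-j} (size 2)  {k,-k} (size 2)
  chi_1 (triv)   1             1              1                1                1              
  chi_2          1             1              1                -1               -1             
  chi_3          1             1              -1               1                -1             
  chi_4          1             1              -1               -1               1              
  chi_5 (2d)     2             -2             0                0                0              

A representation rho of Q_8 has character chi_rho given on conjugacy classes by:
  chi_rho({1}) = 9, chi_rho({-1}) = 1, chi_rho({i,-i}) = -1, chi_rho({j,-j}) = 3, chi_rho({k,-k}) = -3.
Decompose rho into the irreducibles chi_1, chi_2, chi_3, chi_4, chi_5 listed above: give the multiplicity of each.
Multiplicities: chi_1: 1, chi_2: 1, chi_3: 3, chi_4: 0, chi_5: 2.

Reasoning: Use <chi_rho, chi> = (1/|G|) sum_C |C| * chi_rho(C) * conj(chi(C)) with |G| = 8 for each irreducible chi in the table:
  <chi_rho, chi_1> = (1/8)[1*(9)*conj(1) + 1*(1)*conj(1) + 2*(-1)*conj(1) + 2*(3)*conj(1) + 2*(-3)*conj(1)]
      = (1/8)[(9) + (1) + (-2) + (6) + (-6)] = 8/8 = 1
  <chi_rho, chi_2> = (1/8)[1*(9)*conj(1) + 1*(1)*conj(1) + 2*(-1)*conj(1) + 2*(3)*conj(-1) + 2*(-3)*conj(-1)]
      = (1/8)[(9) + (1) + (-2) + (-6) + (6)] = 8/8 = 1
  <chi_rho, chi_3> = (1/8)[1*(9)*conj(1) + 1*(1)*conj(1) + 2*(-1)*conj(-1) + 2*(3)*conj(1) + 2*(-3)*conj(-1)]
      = (1/8)[(9) + (1) + (2) + (6) + (6)] = 24/8 = 3
  <chi_rho, chi_4> = (1/8)[1*(9)*conj(1) + 1*(1)*conj(1) + 2*(-1)*conj(-1) + 2*(3)*conj(-1) + 2*(-3)*conj(1)]
      = (1/8)[(9) + (1) + (2) + (-6) + (-6)] = 0/8 = 0
  <chi_rho, chi_5> = (1/8)[1*(9)*conj(2) + 1*(1)*conj(-2) + 2*(-1)*conj(0) + 2*(3)*conj(0) + 2*(-3)*conj(0)]
      = (1/8)[(18) + (-2) + (0) + (0) + (0)] = 16/8 = 2
Dimension check: dim(rho) = sum (mult * dim) = 1*1 + 1*1 + 3*1 + 0*1 + 2*2 = 9 = chi_rho(e) = 9.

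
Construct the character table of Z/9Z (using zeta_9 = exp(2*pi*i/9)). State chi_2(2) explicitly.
Character table of Z/9Z (irreps indexed chi_0,...,chi_8 with chi_k(m) = zeta_9^(k*m), zeta_9 = exp(2*pi*i/9)):
  irrep \ class  {0} (size 1)  {1} (size 1)    {2} (size 1)    {3} (size 1)    {4} (size 1)    {5} (size 1)    {6} (size 1)    {7} (size 1)    {8} (size 1)  
  chi_0          1             1               1               1               1               1               1               1               1             
  chi_1          1             exp(2*I*pi/9)   exp(4*I*pi/9)   exp(2*I*pi/3)   exp(8*I*pi/9)   exp(-8*I*pi/9)  exp(-2*I*pi/3)  exp(-4*I*pi/9)  exp(-2*I*pi/9)
  chi_2          1             exp(4*I*pi/9)   exp(8*I*pi/9)   exp(-2*I*pi/3)  exp(-2*I*pi/9)  exp(2*I*pi/9)   exp(2*I*pi/3)   exp(-8*I*pi/9)  exp(-4*I*pi/9)
  chi_3          1             exp(2*I*pi/3)   exp(-2*I*pi/3)  1               exp(2*I*pi/3)   exp(-2*I*pi/3)  1               exp(2*I*pi/3)   exp(-2*I*pi/3)
  chi_4          1             exp(8*I*pi/9)   exp(-2*I*pi/9)  exp(2*I*pi/3)   exp(-4*I*pi/9)  exp(4*I*pi/9)   exp(-2*I*pi/3)  exp(2*I*pi/9)   exp(-8*I*pi/9)
  chi_5          1             exp(-8*I*pi/9)  exp(2*I*pi/9)   exp(-2*I*pi/3)  exp(4*I*pi/9)   exp(-4*I*pi/9)  exp(2*I*pi/3)   exp(-2*I*pi/9)  exp(8*I*pi/9) 
  chi_6          1             exp(-2*I*pi/3)  exp(2*I*pi/3)   1               exp(-2*I*pi/3)  exp(2*I*pi/3)   1               exp(-2*I*pi/3)  exp(2*I*pi/3) 
  chi_7          1             exp(-4*I*pi/9)  exp(-8*I*pi/9)  exp(2*I*pi/3)   exp(2*I*pi/9)   exp(-2*I*pi/9)  exp(-2*I*pi/3)  exp(8*I*pi/9)   exp(4*I*pi/9) 
  chi_8          1             exp(-2*I*pi/9)  exp(-4*I*pi/9)  exp(-2*I*pi/3)  exp(-8*I*pi/9)  exp(8*I*pi/9)   exp(2*I*pi/3)   exp(4*I*pi/9)   exp(2*I*pi/9) 

Spot check: chi_2(2) = zeta_9^(2*2) = zeta_9^4 = exp(8*I*pi/9).

Solution. Z/9Z is abelian, so all 9 irreducible complex representations are 1-dimensional. They are given by chi_k(m) = zeta_9^(k*m) for k = 0,...,8. Row orthogonality: sum_m chi_k(m) conj(chi_l(m)) = 9 * [k = l].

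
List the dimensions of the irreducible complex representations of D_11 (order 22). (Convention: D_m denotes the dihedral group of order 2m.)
Dimensions: 1, 1, 2, 2, 2, 2, 2

Justification: There are 7 irreducibles (= number of conjugacy classes). Their dimensions d_i satisfy sum d_i^2 = |G| = 22: 1 + 1 + 4 + 4 + 4 + 4 + 4 = 22.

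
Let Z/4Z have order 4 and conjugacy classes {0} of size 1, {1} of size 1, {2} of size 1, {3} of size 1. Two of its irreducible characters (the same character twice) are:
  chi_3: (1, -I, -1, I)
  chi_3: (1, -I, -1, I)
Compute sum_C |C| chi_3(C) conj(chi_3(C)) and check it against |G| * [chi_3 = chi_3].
Sum = 4 = |G| = 4; so <chi_3, chi_3> = 1 (norm-1 confirms irreducibility).

Justification: Compute term by term over conjugacy classes (|C| * chi_3(C) * conj(chi_3(C))):
  1*(1)*conj(1) + 1*(-I)*conj(-I) + 1*(-1)*conj(-1) + 1*(I)*conj(I)
  = (1) + (1) + (1) + (1)
  = 4.
(Exp terms are combined using exp(i*s)*conj(exp(i*t)) = exp(i*(s-t)), and sums of them are collapsed using the identity that for every m > 1 the m distinct m-th roots of unity sum to 0, e.g. 1 + exp(2*I*pi/3) + exp(-2*I*pi/3) = 0.)
Dividing by |G| = 4 gives 4/4 = 1, matching the row-orthogonality relation <chi_3, chi_3> = [chi_3 = chi_3].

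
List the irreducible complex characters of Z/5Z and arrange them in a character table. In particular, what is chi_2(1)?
Character table of Z/5Z (irreps indexed chi_0,...,chi_4 with chi_k(m) = zeta_5^(k*m), zeta_5 = exp(2*pi*i/5)):
  irrep \ class  {0} (size 1)  {1} (size 1)    {2} (size 1)    {3} (size 1)    {4} (size 1)  
  chi_0          1             1               1               1               1             
  chi_1          1             exp(2*I*pi/5)   exp(4*I*pi/5)   exp(-4*I*pi/5)  exp(-2*I*pi/5)
  chi_2          1             exp(4*I*pi/5)   exp(-2*I*pi/5)  exp(2*I*pi/5)   exp(-4*I*pi/5)
  chi_3          1             exp(-4*I*pi/5)  exp(2*I*pi/5)   exp(-2*I*pi/5)  exp(4*I*pi/5) 
  chi_4          1             exp(-2*I*pi/5)  exp(-4*I*pi/5)  exp(4*I*pi/5)   exp(2*I*pi/5) 

Spot check: chi_2(1) = zeta_5^(2*1) = zeta_5^2 = exp(4*I*pi/5).

Why: Z/5Z is abelian, so all 5 irreducible complex representations are 1-dimensional. They are given by chi_k(m) = zeta_5^(k*m) for k = 0,...,4. Row orthogonality: sum_m chi_k(m) conj(chi_l(m)) = 5 * [k = l].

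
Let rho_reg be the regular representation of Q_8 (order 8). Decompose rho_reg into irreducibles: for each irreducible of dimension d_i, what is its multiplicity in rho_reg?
Each irreducible V_i of dimension d_i appears with multiplicity d_i, i.e. rho_reg = (direct sum over all irreducibles V_i) d_i V_i. The irreducible dimensions for Q_8 are 1, 1, 1, 1, 2: 4 irreducibles of dimension 1, each with multiplicity 1; 1 irreducible of dimension 2, with multiplicity 2. Total dimension 4*1*1 + 1*2*2 = 8 = |G|.

Solution. General theorem: in the regular representation of a finite group G, each irreducible appears with multiplicity equal to its dimension. Check: dim(rho_reg) = sum d_i^2 = 1 + 1 + 1 + 1 + 4 = 8 = |G|.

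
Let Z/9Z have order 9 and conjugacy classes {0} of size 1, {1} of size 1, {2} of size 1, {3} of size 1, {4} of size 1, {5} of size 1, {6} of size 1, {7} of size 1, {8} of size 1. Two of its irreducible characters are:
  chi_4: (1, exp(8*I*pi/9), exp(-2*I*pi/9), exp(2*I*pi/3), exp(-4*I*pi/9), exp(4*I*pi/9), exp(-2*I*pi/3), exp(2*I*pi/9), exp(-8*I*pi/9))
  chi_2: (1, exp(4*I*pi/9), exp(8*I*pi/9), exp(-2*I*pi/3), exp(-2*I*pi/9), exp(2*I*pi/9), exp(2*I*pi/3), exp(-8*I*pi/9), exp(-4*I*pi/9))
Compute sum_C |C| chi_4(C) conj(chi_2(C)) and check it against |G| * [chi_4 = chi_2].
Sum = 0; so <chi_4, chi_2> = 0 (distinct irreducibles are orthogonal).

Compute term by term over conjugacy classes (|C| * chi_4(C) * conj(chi_2(C))):
  1*(1)*conj(1) + 1*(exp(8*I*pi/9))*conj(exp(4*I*pi/9)) + 1*(exp(-2*I*pi/9))*conj(exp(8*I*pi/9)) + 1*(exp(2*I*pi/3))*conj(exp(-2*I*pi/3)) + 1*(exp(-4*I*pi/9))*conj(exp(-2*I*pi/9)) + 1*(exp(4*I*pi/9))*conj(exp(2*I*pi/9)) + 1*(exp(-2*I*pi/3))*conj(exp(2*I*pi/3)) + 1*(exp(2*I*pi/9))*conj(exp(-8*I*pi/9)) + 1*(exp(-8*I*pi/9))*conj(exp(-4*I*pi/9))
  = (1) + (exp(4*I*pi/9)) + (exp(8*I*pi/9)) + (exp(-2*I*pi/3)) + (exp(-2*I*pi/9)) + (exp(2*I*pi/9)) + (exp(2*I*pi/3)) + (exp(-8*I*pi/9)) + (exp(-4*I*pi/9))
  = 0.
(Exp terms are combined using exp(i*s)*conj(exp(i*t)) = exp(i*(s-t)), and sums of them are collapsed using the identity that for every m > 1 the m distinct m-th roots of unity sum to 0, e.g. 1 + exp(2*I*pi/3) + exp(-2*I*pi/3) = 0.)
Dividing by |G| = 9 gives 0/9 = 0, matching the row-orthogonality relation <chi_4, chi_2> = [chi_4 = chi_2].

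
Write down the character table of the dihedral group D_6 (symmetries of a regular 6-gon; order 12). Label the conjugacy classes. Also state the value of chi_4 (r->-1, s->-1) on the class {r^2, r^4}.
Conjugacy classes: {e} of size 1, {r^3} of size 1, {r^1, r^5} of size 2, {r^2, r^4} of size 2, {s, sr^2, ...} of size 3, {sr, sr^3, ...} of size 3.
Character table:
  irrep \ class              {e} (size 1)  {r^3} (size 1)  {r^1, r^5} (size 2)  {r^2, r^4} (size 2)  {s, sr^2, ...} (size 3)  {sr, sr^3, ...} (size 3)
  chi_1 (triv)               1             1               1                    1                    1                        1                       
  chi_2 (sign: r->1, s->-1)  1             1               1                    1                    -1                       -1                      
  chi_3 (r->-1, s->1)        1             -1              -1                   1                    1                        -1                      
  chi_4 (r->-1, s->-1)       1             -1              -1                   1                    -1                       1                       
  chi_5 (2d, j=1)            2             -2              1                    -1                   0                        0                       
  chi_6 (2d, j=2)            2             2               -1                   -1                   0                        0                       

Spot check: chi_4 (r->-1, s->-1) on {r^2, r^4} = 1.

Argument: D_6 has order 2*6 = 12 with 6 conjugacy classes, hence 6 irreducibles. Sum of squared dims 1 + 1 + 1 + 1 + 4 + 4 = 12 = |G|. Linear characters come from the abelianisation; the 2-dimensional irreps have character r^k -> 2*cos(2*pi*j*k/6), reflections -> 0.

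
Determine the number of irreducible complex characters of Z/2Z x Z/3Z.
6

Argument: The number of irreducible complex representations of a finite group equals its number of conjugacy classes. Z/2Z x Z/3Z is abelian of order 6, so every element is its own conjugacy class: 6 classes, so Z/2Z x Z/3Z (order 6) has exactly 6 irreducible complex representations.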